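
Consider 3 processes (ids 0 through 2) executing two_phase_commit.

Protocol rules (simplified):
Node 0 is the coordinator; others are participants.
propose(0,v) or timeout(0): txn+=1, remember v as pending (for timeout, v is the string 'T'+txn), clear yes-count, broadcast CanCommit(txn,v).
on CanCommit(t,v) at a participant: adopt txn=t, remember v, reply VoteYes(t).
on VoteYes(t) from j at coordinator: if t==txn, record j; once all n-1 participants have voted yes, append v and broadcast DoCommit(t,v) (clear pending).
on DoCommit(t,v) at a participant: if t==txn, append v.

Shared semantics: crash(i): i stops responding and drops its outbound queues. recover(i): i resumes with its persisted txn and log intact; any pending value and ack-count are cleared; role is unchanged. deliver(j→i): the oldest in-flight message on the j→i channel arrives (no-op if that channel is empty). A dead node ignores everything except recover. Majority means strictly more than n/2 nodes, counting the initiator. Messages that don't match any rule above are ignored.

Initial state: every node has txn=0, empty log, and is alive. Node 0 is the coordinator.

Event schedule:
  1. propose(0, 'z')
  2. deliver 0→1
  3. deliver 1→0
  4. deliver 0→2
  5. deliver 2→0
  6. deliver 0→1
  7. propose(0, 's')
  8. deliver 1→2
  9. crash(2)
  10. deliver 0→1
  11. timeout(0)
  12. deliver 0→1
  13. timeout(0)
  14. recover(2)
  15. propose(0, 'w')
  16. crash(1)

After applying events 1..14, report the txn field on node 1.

[1] propose(0,'z') → N0(coor t1 [-])
[2] deliver 0→1 → N1(part t1 [-])
[3] deliver 1→0 → ∅
[4] deliver 0→2 → N2(part t1 [-])
[5] deliver 2→0 → N0(coor t1 [z])
[6] deliver 0→1 → N1(part t1 [z])
[7] propose(0,'s') → N0(coor t2 [z])
[8] deliver 1→2 → ∅
[9] crash(2) → N2(✗part t1 [-])
[10] deliver 0→1 → N1(part t2 [z])
[11] timeout(0) → N0(coor t3 [z])
[12] deliver 0→1 → N1(part t3 [z])
[13] timeout(0) → N0(coor t4 [z])
[14] recover(2) → N2(part t1 [-])

3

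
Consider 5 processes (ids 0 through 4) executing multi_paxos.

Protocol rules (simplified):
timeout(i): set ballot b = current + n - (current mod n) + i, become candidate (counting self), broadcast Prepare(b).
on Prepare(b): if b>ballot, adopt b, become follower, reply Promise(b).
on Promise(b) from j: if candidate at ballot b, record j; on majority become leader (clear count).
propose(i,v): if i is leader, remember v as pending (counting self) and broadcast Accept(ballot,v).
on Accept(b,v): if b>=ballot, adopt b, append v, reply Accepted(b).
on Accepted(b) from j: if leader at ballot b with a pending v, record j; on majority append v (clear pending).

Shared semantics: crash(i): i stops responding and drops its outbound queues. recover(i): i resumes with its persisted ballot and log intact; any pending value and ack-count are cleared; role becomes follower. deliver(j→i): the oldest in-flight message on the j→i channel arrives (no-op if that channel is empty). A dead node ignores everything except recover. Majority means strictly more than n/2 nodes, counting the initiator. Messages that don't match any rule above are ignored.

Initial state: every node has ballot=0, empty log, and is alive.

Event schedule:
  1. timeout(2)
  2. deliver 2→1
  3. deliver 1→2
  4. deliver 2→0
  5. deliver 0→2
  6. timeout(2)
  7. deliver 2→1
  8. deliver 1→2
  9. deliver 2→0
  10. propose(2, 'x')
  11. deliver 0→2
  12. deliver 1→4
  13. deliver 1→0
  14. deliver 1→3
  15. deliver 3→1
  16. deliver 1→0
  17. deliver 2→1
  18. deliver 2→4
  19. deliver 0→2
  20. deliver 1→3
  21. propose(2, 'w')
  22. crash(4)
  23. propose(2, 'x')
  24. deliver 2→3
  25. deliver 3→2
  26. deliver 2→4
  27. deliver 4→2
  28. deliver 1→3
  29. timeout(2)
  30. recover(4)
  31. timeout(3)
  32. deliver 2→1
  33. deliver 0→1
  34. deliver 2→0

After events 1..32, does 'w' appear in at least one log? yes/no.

step 1 timeout(2): 2={cand,b=7,log=-}
step 2 deliver 2→1: 1={foll,b=7,log=-}
step 3 deliver 1→2: —
step 4 deliver 2→0: 0={foll,b=7,log=-}
step 5 deliver 0→2: 2={lead,b=7,log=-}
step 6 timeout(2): 2={cand,b=12,log=-}
step 7 deliver 2→1: 1={foll,b=12,log=-}
step 8 deliver 1→2: —
step 9 deliver 2→0: 0={foll,b=12,log=-}
step 10 propose(2,'x'): —
step 11 deliver 0→2: 2={lead,b=12,log=-}
step 12 deliver 1→4: —
step 13 deliver 1→0: —
step 14 deliver 1→3: —
step 15 deliver 3→1: —
step 16 deliver 1→0: —
step 17 deliver 2→1: —
step 18 deliver 2→4: 4={foll,b=7,log=-}
step 19 deliver 0→2: —
step 20 deliver 1→3: —
step 21 propose(2,'w'): —
step 22 crash(4): 4={✗foll,b=7,log=-}
step 23 propose(2,'x'): —
step 24 deliver 2→3: 3={foll,b=7,log=-}
step 25 deliver 3→2: —
step 26 deliver 2→4: —
step 27 deliver 4→2: —
step 28 deliver 1→3: —
step 29 timeout(2): 2={cand,b=17,log=-}
step 30 recover(4): 4={foll,b=7,log=-}
step 31 timeout(3): 3={cand,b=13,log=-}
step 32 deliver 2→1: 1={foll,b=12,log=w}

yes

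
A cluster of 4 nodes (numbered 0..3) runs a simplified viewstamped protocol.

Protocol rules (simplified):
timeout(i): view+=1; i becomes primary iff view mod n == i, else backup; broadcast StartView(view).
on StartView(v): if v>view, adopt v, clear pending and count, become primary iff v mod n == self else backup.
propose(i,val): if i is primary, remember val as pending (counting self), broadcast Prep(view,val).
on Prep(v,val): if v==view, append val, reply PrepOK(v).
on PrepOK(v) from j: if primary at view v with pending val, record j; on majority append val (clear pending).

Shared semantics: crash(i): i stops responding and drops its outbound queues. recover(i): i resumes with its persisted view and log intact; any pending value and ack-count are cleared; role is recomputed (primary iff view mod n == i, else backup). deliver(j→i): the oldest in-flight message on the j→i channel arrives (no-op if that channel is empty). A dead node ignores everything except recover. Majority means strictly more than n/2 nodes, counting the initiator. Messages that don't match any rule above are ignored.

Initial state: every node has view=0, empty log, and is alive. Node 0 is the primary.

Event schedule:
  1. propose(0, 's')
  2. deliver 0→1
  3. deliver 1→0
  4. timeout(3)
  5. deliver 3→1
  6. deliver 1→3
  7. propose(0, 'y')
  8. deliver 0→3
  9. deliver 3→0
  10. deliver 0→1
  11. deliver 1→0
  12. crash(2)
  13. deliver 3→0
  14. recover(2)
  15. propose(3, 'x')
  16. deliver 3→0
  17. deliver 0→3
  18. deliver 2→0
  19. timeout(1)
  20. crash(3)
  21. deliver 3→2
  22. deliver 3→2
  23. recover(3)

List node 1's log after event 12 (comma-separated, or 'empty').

s

e1 propose(0,'s'): ·
e2 deliver 0→1: 1[back,v=0,s]
e3 deliver 1→0: ·
e4 timeout(3): 3[back,v=1,-]
e5 deliver 3→1: 1[prim,v=1,s]
e6 deliver 1→3: ·
e7 propose(0,'y'): ·
e8 deliver 0→3: ·
e9 deliver 3→0: 0[back,v=1,-]
e10 deliver 0→1: ·
e11 deliver 1→0: ·
e12 crash(2): 2[✗back,v=0,-]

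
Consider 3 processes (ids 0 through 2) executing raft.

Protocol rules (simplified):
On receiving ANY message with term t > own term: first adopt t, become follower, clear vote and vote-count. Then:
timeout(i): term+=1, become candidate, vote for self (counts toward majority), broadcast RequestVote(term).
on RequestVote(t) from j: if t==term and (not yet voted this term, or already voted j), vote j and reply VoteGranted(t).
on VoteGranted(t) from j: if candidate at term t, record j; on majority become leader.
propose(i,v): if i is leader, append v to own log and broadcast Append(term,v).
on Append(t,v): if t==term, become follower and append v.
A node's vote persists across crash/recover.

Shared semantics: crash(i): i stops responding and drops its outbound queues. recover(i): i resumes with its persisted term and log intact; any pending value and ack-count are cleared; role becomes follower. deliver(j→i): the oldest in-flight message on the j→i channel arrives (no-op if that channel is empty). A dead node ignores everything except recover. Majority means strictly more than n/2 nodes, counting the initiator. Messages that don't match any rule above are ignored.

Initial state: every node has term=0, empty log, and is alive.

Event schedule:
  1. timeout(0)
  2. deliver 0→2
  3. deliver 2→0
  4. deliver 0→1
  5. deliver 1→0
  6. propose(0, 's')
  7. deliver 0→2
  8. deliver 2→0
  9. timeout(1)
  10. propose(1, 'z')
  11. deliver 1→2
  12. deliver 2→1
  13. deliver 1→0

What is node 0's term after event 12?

1. timeout(0):  <0:cand t1 ->
2. deliver 0→2:  <2:foll t1 ->
3. deliver 2→0:  <0:lead t1 ->
4. deliver 0→1:  <1:foll t1 ->
5. deliver 1→0:  nop
6. propose(0,'s'):  <0:lead t1 s>
7. deliver 0→2:  <2:foll t1 s>
8. deliver 2→0:  nop
9. timeout(1):  <1:cand t2 ->
10. propose(1,'z'):  nop
11. deliver 1→2:  <2:foll t2 s>
12. deliver 2→1:  <1:lead t2 ->

1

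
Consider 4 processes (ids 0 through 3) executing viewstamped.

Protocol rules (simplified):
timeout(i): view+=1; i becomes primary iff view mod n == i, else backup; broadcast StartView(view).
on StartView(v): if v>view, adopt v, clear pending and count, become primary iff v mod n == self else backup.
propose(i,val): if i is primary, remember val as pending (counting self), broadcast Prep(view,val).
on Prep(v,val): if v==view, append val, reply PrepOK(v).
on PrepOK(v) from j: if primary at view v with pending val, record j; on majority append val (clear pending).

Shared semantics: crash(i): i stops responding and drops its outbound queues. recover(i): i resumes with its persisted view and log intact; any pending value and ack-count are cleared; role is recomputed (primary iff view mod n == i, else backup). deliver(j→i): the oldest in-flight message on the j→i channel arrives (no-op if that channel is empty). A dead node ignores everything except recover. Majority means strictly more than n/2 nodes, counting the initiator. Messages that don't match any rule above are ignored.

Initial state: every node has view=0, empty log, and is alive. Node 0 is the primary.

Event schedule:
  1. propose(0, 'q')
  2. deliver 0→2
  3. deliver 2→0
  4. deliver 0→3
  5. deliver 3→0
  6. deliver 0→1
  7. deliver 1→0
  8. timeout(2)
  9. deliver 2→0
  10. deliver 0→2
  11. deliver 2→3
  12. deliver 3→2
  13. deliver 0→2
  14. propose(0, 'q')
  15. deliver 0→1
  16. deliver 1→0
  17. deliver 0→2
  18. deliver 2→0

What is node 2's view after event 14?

step 1 propose(0,'q'): —
step 2 deliver 0→2: 2={back,v=0,log=q}
step 3 deliver 2→0: —
step 4 deliver 0→3: 3={back,v=0,log=q}
step 5 deliver 3→0: 0={prim,v=0,log=q}
step 6 deliver 0→1: 1={back,v=0,log=q}
step 7 deliver 1→0: —
step 8 timeout(2): 2={back,v=1,log=q}
step 9 deliver 2→0: 0={back,v=1,log=q}
step 10 deliver 0→2: —
step 11 deliver 2→3: 3={back,v=1,log=q}
step 12 deliver 3→2: —
step 13 deliver 0→2: —
step 14 propose(0,'q'): —

1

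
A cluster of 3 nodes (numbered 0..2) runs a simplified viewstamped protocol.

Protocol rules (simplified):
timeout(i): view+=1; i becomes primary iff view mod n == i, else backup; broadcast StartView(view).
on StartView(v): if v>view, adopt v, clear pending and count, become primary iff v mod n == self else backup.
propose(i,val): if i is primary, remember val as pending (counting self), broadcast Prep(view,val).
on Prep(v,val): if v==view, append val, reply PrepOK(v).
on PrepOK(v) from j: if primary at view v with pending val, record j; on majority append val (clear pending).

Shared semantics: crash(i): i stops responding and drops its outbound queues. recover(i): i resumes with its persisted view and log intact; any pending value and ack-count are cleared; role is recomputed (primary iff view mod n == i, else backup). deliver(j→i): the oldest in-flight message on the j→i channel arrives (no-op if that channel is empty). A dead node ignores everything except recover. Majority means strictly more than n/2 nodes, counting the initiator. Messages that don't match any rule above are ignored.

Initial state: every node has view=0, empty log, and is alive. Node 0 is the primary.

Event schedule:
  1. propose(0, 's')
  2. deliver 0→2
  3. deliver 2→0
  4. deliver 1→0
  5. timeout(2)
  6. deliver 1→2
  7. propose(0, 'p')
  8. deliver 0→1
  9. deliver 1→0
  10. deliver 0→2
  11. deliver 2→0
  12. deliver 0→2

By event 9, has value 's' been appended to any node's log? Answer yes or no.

1. propose(0,'s'):  nop
2. deliver 0→2:  <2:back v0 s>
3. deliver 2→0:  <0:prim v0 s>
4. deliver 1→0:  nop
5. timeout(2):  <2:back v1 s>
6. deliver 1→2:  nop
7. propose(0,'p'):  nop
8. deliver 0→1:  <1:back v0 s>
9. deliver 1→0:  <0:prim v0 s,p>

yes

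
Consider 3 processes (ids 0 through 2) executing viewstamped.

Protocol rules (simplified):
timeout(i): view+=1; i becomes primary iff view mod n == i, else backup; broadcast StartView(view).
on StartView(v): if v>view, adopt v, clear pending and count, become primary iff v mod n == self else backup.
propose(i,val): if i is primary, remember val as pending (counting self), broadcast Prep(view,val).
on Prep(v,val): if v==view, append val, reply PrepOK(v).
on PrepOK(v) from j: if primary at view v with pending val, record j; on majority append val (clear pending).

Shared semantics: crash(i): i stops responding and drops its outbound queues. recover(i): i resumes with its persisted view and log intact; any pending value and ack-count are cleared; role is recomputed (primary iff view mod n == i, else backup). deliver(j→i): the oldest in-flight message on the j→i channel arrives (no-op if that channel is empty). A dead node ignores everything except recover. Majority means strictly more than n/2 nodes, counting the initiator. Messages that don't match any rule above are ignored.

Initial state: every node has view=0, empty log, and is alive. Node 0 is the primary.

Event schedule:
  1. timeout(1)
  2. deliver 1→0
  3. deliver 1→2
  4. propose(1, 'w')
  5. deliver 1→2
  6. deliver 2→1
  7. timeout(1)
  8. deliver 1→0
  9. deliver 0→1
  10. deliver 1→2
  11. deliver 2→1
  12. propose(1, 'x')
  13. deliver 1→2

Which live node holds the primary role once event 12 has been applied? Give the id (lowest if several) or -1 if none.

[1] timeout(1) → N1(prim v1 [-])
[2] deliver 1→0 → N0(back v1 [-])
[3] deliver 1→2 → N2(back v1 [-])
[4] propose(1,'w') → ∅
[5] deliver 1→2 → N2(back v1 [w])
[6] deliver 2→1 → N1(prim v1 [w])
[7] timeout(1) → N1(back v2 [w])
[8] deliver 1→0 → N0(back v1 [w])
[9] deliver 0→1 → ∅
[10] deliver 1→2 → N2(prim v2 [w])
[11] deliver 2→1 → ∅
[12] propose(1,'x') → ∅

2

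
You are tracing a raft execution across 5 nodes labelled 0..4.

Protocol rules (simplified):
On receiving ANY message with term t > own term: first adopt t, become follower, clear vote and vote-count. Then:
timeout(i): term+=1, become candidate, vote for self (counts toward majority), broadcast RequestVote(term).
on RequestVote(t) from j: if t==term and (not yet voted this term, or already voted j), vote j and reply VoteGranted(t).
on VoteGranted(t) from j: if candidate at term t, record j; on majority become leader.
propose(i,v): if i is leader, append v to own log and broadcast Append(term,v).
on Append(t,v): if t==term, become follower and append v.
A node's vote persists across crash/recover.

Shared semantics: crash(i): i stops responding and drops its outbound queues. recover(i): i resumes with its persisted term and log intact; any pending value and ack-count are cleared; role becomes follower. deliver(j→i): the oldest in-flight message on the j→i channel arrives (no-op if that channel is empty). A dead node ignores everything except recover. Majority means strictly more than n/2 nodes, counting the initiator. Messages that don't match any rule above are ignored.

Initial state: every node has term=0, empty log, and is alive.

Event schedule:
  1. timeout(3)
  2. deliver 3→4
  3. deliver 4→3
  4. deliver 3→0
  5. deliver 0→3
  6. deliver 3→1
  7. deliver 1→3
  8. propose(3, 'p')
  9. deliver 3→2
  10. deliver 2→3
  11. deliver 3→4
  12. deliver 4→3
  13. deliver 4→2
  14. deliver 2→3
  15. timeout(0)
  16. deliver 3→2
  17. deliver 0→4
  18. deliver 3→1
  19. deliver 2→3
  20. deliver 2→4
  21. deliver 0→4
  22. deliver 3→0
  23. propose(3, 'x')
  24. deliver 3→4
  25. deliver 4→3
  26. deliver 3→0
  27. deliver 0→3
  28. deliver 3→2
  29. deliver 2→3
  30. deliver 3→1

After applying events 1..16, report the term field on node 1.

e1 timeout(3): 3[cand,t=1,-]
e2 deliver 3→4: 4[foll,t=1,-]
e3 deliver 4→3: ·
e4 deliver 3→0: 0[foll,t=1,-]
e5 deliver 0→3: 3[lead,t=1,-]
e6 deliver 3→1: 1[foll,t=1,-]
e7 deliver 1→3: ·
e8 propose(3,'p'): 3[lead,t=1,p]
e9 deliver 3→2: 2[foll,t=1,-]
e10 deliver 2→3: ·
e11 deliver 3→4: 4[foll,t=1,p]
e12 deliver 4→3: ·
e13 deliver 4→2: ·
e14 deliver 2→3: ·
e15 timeout(0): 0[cand,t=2,-]
e16 deliver 3→2: 2[foll,t=1,p]

1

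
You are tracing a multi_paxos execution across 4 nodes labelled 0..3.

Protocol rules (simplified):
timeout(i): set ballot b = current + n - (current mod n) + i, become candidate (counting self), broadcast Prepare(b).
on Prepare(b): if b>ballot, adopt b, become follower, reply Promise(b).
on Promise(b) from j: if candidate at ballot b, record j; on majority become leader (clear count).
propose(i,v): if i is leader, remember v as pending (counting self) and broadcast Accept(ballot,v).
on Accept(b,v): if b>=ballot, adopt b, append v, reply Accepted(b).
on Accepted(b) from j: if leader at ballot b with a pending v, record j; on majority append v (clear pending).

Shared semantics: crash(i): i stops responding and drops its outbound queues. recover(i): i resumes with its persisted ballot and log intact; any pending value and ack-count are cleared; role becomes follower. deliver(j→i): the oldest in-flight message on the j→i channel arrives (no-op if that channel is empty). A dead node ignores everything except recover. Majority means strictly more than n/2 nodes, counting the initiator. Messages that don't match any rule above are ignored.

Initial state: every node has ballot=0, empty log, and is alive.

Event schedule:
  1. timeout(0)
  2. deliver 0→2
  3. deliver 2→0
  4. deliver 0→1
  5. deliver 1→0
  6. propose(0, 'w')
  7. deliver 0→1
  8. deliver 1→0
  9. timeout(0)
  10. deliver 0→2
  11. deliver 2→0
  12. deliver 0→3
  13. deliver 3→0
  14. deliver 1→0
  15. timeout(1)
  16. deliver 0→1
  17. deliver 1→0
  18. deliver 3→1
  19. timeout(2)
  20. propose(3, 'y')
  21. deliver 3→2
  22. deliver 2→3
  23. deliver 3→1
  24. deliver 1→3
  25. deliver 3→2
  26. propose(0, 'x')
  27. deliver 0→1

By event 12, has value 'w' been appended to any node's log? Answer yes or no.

yes

e1 timeout(0): 0[cand,b=4,-]
e2 deliver 0→2: 2[foll,b=4,-]
e3 deliver 2→0: ·
e4 deliver 0→1: 1[foll,b=4,-]
e5 deliver 1→0: 0[lead,b=4,-]
e6 propose(0,'w'): ·
e7 deliver 0→1: 1[foll,b=4,w]
e8 deliver 1→0: ·
e9 timeout(0): 0[cand,b=8,-]
e10 deliver 0→2: 2[foll,b=4,w]
e11 deliver 2→0: ·
e12 deliver 0→3: 3[foll,b=4,-]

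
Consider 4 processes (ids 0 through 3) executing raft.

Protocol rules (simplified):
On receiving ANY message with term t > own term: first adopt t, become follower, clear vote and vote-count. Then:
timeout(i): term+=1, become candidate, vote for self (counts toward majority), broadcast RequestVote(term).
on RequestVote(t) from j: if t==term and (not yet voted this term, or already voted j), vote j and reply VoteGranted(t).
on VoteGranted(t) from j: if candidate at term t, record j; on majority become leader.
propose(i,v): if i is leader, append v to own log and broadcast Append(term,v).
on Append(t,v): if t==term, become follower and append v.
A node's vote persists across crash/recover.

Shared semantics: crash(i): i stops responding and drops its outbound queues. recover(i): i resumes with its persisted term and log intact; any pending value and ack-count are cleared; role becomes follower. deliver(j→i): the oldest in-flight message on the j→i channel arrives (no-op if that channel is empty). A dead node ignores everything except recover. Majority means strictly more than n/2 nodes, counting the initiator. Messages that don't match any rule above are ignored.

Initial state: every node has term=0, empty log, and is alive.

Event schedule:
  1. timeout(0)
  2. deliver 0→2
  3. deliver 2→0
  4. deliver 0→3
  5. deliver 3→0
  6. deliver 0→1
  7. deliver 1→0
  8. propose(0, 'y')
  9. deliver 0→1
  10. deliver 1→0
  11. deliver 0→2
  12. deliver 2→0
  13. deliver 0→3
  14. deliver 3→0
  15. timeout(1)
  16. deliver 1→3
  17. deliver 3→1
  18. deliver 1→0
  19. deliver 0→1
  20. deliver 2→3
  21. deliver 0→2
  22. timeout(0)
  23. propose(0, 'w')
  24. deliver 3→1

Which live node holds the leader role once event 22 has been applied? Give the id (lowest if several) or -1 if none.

[1] timeout(0) → N0(cand t1 [-])
[2] deliver 0→2 → N2(foll t1 [-])
[3] deliver 2→0 → ∅
[4] deliver 0→3 → N3(foll t1 [-])
[5] deliver 3→0 → N0(lead t1 [-])
[6] deliver 0→1 → N1(foll t1 [-])
[7] deliver 1→0 → ∅
[8] propose(0,'y') → N0(lead t1 [y])
[9] deliver 0→1 → N1(foll t1 [y])
[10] deliver 1→0 → ∅
[11] deliver 0→2 → N2(foll t1 [y])
[12] deliver 2→0 → ∅
[13] deliver 0→3 → N3(foll t1 [y])
[14] deliver 3→0 → ∅
[15] timeout(1) → N1(cand t2 [y])
[16] deliver 1→3 → N3(foll t2 [y])
[17] deliver 3→1 → ∅
[18] deliver 1→0 → N0(foll t2 [y])
[19] deliver 0→1 → N1(lead t2 [y])
[20] deliver 2→3 → ∅
[21] deliver 0→2 → ∅
[22] timeout(0) → N0(cand t3 [y])

1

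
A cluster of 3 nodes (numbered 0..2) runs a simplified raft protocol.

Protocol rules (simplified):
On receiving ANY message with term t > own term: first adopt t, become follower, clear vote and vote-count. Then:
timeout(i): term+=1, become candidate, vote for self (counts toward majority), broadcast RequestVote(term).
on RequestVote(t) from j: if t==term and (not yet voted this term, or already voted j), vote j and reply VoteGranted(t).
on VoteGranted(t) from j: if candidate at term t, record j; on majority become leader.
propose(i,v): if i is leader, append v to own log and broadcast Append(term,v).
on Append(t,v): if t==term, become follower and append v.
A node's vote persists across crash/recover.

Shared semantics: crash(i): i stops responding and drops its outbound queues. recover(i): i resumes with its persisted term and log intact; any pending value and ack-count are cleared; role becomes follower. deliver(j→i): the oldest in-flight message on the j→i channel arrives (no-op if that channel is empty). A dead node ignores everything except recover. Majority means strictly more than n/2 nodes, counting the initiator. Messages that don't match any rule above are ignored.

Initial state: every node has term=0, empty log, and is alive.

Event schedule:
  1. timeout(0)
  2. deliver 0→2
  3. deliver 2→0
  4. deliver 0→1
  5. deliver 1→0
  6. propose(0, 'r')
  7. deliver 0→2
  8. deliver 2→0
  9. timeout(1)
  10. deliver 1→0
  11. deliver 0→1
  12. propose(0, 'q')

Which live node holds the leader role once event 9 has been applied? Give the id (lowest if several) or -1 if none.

e1 timeout(0): 0[cand,t=1,-]
e2 deliver 0→2: 2[foll,t=1,-]
e3 deliver 2→0: 0[lead,t=1,-]
e4 deliver 0→1: 1[foll,t=1,-]
e5 deliver 1→0: ·
e6 propose(0,'r'): 0[lead,t=1,r]
e7 deliver 0→2: 2[foll,t=1,r]
e8 deliver 2→0: ·
e9 timeout(1): 1[cand,t=2,-]

0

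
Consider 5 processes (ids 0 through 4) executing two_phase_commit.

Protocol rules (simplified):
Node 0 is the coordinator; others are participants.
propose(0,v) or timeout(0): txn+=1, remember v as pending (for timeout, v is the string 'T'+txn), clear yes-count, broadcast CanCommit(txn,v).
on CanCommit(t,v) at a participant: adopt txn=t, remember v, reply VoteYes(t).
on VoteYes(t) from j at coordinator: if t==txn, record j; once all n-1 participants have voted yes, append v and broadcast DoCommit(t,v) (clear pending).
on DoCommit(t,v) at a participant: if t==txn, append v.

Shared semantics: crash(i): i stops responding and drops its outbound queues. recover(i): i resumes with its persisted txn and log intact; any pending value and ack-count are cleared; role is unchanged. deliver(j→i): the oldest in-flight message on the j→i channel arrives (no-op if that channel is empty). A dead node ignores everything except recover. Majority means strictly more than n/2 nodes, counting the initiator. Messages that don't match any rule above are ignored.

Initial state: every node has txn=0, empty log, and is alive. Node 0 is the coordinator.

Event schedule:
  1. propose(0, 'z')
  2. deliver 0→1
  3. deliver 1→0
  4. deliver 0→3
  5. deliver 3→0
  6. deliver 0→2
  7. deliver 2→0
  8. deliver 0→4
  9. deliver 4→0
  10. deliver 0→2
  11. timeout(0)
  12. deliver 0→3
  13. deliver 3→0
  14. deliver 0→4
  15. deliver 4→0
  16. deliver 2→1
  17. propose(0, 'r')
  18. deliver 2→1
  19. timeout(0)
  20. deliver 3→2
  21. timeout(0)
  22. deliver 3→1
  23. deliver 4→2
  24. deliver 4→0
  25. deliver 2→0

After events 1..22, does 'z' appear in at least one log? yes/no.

yes

e1 propose(0,'z'): 0[coor,t=1,-]
e2 deliver 0→1: 1[part,t=1,-]
e3 deliver 1→0: ·
e4 deliver 0→3: 3[part,t=1,-]
e5 deliver 3→0: ·
e6 deliver 0→2: 2[part,t=1,-]
e7 deliver 2→0: ·
e8 deliver 0→4: 4[part,t=1,-]
e9 deliver 4→0: 0[coor,t=1,z]
e10 deliver 0→2: 2[part,t=1,z]
e11 timeout(0): 0[coor,t=2,z]
e12 deliver 0→3: 3[part,t=1,z]
e13 deliver 3→0: ·
e14 deliver 0→4: 4[part,t=1,z]
e15 deliver 4→0: ·
e16 deliver 2→1: ·
e17 propose(0,'r'): 0[coor,t=3,z]
e18 deliver 2→1: ·
e19 timeout(0): 0[coor,t=4,z]
e20 deliver 3→2: ·
e21 timeout(0): 0[coor,t=5,z]
e22 deliver 3→1: ·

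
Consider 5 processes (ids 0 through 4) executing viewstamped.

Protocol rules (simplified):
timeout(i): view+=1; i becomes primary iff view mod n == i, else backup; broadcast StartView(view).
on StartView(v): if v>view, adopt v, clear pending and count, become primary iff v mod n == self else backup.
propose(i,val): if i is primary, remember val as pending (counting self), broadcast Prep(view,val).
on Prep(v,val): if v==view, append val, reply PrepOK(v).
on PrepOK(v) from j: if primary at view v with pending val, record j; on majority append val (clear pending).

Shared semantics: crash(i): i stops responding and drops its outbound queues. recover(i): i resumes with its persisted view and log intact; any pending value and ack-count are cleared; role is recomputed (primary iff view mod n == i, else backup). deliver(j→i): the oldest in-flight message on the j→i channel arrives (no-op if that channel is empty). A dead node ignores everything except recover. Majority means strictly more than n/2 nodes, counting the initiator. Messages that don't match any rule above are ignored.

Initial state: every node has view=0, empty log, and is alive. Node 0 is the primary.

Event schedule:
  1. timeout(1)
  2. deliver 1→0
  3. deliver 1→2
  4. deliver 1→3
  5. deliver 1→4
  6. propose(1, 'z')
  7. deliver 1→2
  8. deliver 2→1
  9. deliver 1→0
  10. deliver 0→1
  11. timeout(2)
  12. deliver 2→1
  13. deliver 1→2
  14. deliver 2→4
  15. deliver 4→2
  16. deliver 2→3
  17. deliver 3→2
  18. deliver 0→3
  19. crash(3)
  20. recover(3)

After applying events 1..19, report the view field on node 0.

1

e1 timeout(1): 1[prim,v=1,-]
e2 deliver 1→0: 0[back,v=1,-]
e3 deliver 1→2: 2[back,v=1,-]
e4 deliver 1→3: 3[back,v=1,-]
e5 deliver 1→4: 4[back,v=1,-]
e6 propose(1,'z'): ·
e7 deliver 1→2: 2[back,v=1,z]
e8 deliver 2→1: ·
e9 deliver 1→0: 0[back,v=1,z]
e10 deliver 0→1: 1[prim,v=1,z]
e11 timeout(2): 2[prim,v=2,z]
e12 deliver 2→1: 1[back,v=2,z]
e13 deliver 1→2: ·
e14 deliver 2→4: 4[back,v=2,-]
e15 deliver 4→2: ·
e16 deliver 2→3: 3[back,v=2,-]
e17 deliver 3→2: ·
e18 deliver 0→3: ·
e19 crash(3): 3[✗back,v=2,-]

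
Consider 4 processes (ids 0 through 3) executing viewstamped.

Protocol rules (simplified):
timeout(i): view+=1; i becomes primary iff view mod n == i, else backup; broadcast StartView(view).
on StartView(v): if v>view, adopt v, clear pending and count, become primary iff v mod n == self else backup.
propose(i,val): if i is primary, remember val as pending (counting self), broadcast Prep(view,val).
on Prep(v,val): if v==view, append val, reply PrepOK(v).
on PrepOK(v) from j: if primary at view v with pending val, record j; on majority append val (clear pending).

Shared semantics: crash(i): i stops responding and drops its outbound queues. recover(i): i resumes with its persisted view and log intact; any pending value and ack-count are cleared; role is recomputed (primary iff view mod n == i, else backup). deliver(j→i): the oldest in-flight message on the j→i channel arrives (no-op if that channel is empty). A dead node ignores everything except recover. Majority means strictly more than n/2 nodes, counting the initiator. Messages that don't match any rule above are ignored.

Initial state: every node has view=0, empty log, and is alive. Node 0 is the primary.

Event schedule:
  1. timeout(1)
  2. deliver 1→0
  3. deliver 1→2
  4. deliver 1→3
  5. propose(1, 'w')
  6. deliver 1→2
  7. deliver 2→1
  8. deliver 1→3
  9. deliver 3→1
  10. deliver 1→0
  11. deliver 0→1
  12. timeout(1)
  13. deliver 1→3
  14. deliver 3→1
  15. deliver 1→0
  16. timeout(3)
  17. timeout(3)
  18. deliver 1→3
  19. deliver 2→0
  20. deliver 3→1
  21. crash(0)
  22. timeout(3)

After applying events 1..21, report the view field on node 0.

2

after 1 — timeout(1): n1:prim/v1/[-]
after 2 — deliver 1→0: n0:back/v1/[-]
after 3 — deliver 1→2: n2:back/v1/[-]
after 4 — deliver 1→3: n3:back/v1/[-]
after 5 — propose(1,'w'): ·
after 6 — deliver 1→2: n2:back/v1/[w]
after 7 — deliver 2→1: ·
after 8 — deliver 1→3: n3:back/v1/[w]
after 9 — deliver 3→1: n1:prim/v1/[w]
after 10 — deliver 1→0: n0:back/v1/[w]
after 11 — deliver 0→1: ·
after 12 — timeout(1): n1:back/v2/[w]
after 13 — deliver 1→3: n3:back/v2/[w]
after 14 — deliver 3→1: ·
after 15 — deliver 1→0: n0:back/v2/[w]
after 16 — timeout(3): n3:prim/v3/[w]
after 17 — timeout(3): n3:back/v4/[w]
after 18 — deliver 1→3: ·
after 19 — deliver 2→0: ·
after 20 — deliver 3→1: n1:back/v3/[w]
after 21 — crash(0): n0:✗back/v2/[w]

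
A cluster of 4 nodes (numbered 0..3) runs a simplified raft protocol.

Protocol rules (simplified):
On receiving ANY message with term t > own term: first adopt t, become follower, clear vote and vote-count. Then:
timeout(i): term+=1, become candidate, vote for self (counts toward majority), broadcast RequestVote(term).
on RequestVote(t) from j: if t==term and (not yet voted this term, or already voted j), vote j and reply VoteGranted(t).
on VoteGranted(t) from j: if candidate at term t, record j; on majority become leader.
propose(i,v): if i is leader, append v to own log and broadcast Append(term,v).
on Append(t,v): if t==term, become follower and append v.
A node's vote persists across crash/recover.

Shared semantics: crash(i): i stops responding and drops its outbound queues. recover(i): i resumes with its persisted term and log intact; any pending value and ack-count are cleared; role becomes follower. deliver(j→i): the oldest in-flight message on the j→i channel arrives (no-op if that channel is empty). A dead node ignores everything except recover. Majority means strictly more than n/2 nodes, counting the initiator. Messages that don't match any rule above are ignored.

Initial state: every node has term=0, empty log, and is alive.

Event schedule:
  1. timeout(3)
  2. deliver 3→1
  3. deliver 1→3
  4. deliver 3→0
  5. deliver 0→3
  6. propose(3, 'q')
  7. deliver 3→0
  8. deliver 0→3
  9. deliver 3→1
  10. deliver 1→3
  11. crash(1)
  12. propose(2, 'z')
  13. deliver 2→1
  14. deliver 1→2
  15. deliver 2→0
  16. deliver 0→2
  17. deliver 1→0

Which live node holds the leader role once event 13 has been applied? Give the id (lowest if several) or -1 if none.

1. timeout(3):  <3:cand t1 ->
2. deliver 3→1:  <1:foll t1 ->
3. deliver 1→3:  nop
4. deliver 3→0:  <0:foll t1 ->
5. deliver 0→3:  <3:lead t1 ->
6. propose(3,'q'):  <3:lead t1 q>
7. deliver 3→0:  <0:foll t1 q>
8. deliver 0→3:  nop
9. deliver 3→1:  <1:foll t1 q>
10. deliver 1→3:  nop
11. crash(1):  <1:✗foll t1 q>
12. propose(2,'z'):  nop
13. deliver 2→1:  nop

3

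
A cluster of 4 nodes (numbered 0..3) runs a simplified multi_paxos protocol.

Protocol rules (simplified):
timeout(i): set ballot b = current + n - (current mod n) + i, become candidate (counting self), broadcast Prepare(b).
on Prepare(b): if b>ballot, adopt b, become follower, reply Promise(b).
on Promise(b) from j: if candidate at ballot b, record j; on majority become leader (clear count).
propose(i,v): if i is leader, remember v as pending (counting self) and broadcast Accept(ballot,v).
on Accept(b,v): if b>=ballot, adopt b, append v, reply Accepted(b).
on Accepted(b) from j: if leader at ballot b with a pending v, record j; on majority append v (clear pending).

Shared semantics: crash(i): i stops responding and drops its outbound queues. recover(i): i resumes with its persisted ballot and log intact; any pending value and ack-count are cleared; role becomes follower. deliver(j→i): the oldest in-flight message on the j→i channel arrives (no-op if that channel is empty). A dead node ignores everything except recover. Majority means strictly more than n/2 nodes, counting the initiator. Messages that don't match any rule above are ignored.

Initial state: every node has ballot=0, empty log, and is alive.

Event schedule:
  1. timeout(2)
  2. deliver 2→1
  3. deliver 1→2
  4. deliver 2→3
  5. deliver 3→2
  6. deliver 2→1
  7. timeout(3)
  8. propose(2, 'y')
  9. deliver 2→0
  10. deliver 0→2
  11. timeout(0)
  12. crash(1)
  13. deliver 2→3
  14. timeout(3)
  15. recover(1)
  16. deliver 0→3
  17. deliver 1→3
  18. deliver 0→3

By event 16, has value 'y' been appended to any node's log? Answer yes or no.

no

[1] timeout(2) → N2(cand b6 [-])
[2] deliver 2→1 → N1(foll b6 [-])
[3] deliver 1→2 → ∅
[4] deliver 2→3 → N3(foll b6 [-])
[5] deliver 3→2 → N2(lead b6 [-])
[6] deliver 2→1 → ∅
[7] timeout(3) → N3(cand b11 [-])
[8] propose(2,'y') → ∅
[9] deliver 2→0 → N0(foll b6 [-])
[10] deliver 0→2 → ∅
[11] timeout(0) → N0(cand b8 [-])
[12] crash(1) → N1(✗foll b6 [-])
[13] deliver 2→3 → ∅
[14] timeout(3) → N3(cand b15 [-])
[15] recover(1) → N1(foll b6 [-])
[16] deliver 0→3 → ∅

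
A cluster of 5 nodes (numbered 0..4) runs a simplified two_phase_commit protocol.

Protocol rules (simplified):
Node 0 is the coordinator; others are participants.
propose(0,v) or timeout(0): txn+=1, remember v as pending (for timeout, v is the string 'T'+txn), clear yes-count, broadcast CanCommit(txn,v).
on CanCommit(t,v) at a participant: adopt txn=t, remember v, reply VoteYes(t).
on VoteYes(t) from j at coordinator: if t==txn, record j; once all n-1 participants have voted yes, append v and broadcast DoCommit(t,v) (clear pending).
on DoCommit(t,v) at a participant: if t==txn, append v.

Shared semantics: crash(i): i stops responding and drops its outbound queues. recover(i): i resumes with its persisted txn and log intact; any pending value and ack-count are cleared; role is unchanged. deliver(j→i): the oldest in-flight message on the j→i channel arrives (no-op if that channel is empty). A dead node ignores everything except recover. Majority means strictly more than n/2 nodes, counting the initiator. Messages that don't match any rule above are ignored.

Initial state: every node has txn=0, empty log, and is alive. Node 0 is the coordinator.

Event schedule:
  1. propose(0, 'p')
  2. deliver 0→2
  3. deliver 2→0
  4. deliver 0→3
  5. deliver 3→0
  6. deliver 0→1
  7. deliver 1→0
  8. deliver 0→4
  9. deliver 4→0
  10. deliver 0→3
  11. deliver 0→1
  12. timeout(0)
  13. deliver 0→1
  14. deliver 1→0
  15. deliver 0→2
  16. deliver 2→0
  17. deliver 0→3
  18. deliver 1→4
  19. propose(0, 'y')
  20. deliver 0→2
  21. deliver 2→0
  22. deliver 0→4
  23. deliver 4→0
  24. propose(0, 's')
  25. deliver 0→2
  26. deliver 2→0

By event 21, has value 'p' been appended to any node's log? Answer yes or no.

yes

after 1 — propose(0,'p'): n0:coor/t1/[-]
after 2 — deliver 0→2: n2:part/t1/[-]
after 3 — deliver 2→0: ·
after 4 — deliver 0→3: n3:part/t1/[-]
after 5 — deliver 3→0: ·
after 6 — deliver 0→1: n1:part/t1/[-]
after 7 — deliver 1→0: ·
after 8 — deliver 0→4: n4:part/t1/[-]
after 9 — deliver 4→0: n0:coor/t1/[p]
after 10 — deliver 0→3: n3:part/t1/[p]
after 11 — deliver 0→1: n1:part/t1/[p]
after 12 — timeout(0): n0:coor/t2/[p]
after 13 — deliver 0→1: n1:part/t2/[p]
after 14 — deliver 1→0: ·
after 15 — deliver 0→2: n2:part/t1/[p]
after 16 — deliver 2→0: ·
after 17 — deliver 0→3: n3:part/t2/[p]
after 18 — deliver 1→4: ·
after 19 — propose(0,'y'): n0:coor/t3/[p]
after 20 — deliver 0→2: n2:part/t2/[p]
after 21 — deliver 2→0: ·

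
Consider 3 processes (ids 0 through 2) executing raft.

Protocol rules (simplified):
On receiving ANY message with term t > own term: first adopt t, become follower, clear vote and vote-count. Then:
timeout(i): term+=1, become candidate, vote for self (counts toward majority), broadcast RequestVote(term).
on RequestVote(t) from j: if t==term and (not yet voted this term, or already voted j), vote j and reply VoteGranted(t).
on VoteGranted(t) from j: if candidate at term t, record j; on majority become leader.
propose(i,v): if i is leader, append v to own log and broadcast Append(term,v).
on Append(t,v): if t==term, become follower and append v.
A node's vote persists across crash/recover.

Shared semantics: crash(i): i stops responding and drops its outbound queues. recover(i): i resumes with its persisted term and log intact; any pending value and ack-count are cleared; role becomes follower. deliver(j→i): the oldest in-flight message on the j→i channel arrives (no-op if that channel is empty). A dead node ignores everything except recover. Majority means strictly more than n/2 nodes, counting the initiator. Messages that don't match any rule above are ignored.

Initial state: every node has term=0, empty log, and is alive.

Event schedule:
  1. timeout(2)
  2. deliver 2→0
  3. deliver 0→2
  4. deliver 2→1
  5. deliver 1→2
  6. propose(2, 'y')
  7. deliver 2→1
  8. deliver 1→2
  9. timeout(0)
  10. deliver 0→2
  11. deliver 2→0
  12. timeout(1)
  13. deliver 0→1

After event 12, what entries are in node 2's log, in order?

y

e1 timeout(2): 2[cand,t=1,-]
e2 deliver 2→0: 0[foll,t=1,-]
e3 deliver 0→2: 2[lead,t=1,-]
e4 deliver 2→1: 1[foll,t=1,-]
e5 deliver 1→2: ·
e6 propose(2,'y'): 2[lead,t=1,y]
e7 deliver 2→1: 1[foll,t=1,y]
e8 deliver 1→2: ·
e9 timeout(0): 0[cand,t=2,-]
e10 deliver 0→2: 2[foll,t=2,y]
e11 deliver 2→0: ·
e12 timeout(1): 1[cand,t=2,y]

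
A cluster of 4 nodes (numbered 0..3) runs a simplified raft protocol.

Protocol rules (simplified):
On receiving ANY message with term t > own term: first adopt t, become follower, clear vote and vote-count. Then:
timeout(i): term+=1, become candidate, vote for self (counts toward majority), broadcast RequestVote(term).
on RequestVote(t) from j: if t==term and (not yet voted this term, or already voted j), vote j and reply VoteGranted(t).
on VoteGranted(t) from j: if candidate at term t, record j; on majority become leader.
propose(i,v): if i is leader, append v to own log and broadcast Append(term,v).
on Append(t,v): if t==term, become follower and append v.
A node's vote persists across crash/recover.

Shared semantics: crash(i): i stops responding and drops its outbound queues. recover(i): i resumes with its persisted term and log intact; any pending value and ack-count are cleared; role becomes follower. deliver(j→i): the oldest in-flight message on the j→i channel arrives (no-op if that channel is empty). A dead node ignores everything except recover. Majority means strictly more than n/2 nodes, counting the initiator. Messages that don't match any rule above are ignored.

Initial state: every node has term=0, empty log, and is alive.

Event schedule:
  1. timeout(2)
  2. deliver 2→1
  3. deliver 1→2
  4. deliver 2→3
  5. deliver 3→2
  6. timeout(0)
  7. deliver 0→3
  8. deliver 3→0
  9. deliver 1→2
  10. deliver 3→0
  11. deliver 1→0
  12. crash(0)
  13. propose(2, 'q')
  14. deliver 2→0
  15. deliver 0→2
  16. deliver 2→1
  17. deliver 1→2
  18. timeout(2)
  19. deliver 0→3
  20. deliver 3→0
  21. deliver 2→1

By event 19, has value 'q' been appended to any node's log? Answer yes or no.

yes

1. timeout(2):  <2:cand t1 ->
2. deliver 2→1:  <1:foll t1 ->
3. deliver 1→2:  nop
4. deliver 2→3:  <3:foll t1 ->
5. deliver 3→2:  <2:lead t1 ->
6. timeout(0):  <0:cand t1 ->
7. deliver 0→3:  nop
8. deliver 3→0:  nop
9. deliver 1→2:  nop
10. deliver 3→0:  nop
11. deliver 1→0:  nop
12. crash(0):  <0:✗cand t1 ->
13. propose(2,'q'):  <2:lead t1 q>
14. deliver 2→0:  nop
15. deliver 0→2:  nop
16. deliver 2→1:  <1:foll t1 q>
17. deliver 1→2:  nop
18. timeout(2):  <2:cand t2 q>
19. deliver 0→3:  nop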